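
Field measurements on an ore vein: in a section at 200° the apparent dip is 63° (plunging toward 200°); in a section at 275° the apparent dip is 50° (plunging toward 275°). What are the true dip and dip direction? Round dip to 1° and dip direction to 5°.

The two traces are lines in the plane: v₁ = (sin 200°·cos 63°, cos 200°·cos 63°, −sin 63°), v₂ = (sin 275°·cos 50°, cos 275°·cos 50°, −sin 50°).
n = v₁ × v₂ = (-0.377, -0.452, 0.282) (taken with n_z > 0).
tan δ = √(n_x²+n_y²)/n_z = 0.588/0.282, so δ = 64.4°.
The horizontal component of n points toward azimuth atan2(n_x, n_y) = 220°, the dip direction.

true dip 64°, dip direction 220°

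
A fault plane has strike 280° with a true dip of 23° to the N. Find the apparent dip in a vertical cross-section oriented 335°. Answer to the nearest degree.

19°

The section lies 55° from the strike.
tan α = tan 23° × sin 55° = 0.4245 × 0.8192 = 0.3477
α = arctan(0.3477) = 19.17°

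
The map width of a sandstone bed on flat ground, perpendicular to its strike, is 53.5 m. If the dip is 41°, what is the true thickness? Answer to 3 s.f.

35.1 m

True thickness t = w · sin(dip) = 53.5 × sin 41°
t = 53.5 × 0.6561 = 35.099 m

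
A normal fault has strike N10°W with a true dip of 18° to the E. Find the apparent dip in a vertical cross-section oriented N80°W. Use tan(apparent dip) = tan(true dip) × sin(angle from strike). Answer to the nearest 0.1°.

The section lies 70° from the strike.
tan(apparent dip) = tan 18° · sin 70° = 0.3053
α = arctan(0.3053) = 16.98°

17.0°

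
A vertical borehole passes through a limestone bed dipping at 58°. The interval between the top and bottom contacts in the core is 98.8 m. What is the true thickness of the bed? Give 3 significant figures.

52.4 m

True thickness t = h · cos(dip) = 98.8 × cos 58°
t = 98.8 × 0.5299 = 52.356 m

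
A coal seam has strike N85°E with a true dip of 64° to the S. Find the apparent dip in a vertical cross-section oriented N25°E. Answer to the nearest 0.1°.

60.6°

Angle between strike (N85°E) and section (N25°E): β = 60°.
tan α = tan 64° × sin 60° = 2.0503 × 0.8660 = 1.7756
apparent dip = arctan 1.7756 = 60.61°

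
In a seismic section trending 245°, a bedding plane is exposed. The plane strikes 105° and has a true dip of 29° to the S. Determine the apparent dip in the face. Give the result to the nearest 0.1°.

Angle between strike (105°) and section (245°): β = 40°.
tan α = tan 29° × sin 40° = 0.5543 × 0.6428 = 0.3563
α = arctan(0.3563) = 19.61°

19.6°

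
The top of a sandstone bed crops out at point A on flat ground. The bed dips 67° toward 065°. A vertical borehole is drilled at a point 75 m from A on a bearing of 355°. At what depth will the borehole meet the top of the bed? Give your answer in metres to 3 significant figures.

The hole lies 70° from the dip direction, so the down-dip offset is 75 × cos 70° = 25.65 m.
Depth = down-dip offset × tan(dip) = 25.65 × tan 67° = 25.65 × 2.3559
Depth = 60.43 m

60.4 m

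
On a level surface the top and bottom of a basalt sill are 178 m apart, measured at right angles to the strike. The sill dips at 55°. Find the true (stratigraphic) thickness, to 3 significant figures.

146 m

True thickness t = w · sin(dip) = 178 × sin 55°
t = 178 × 0.8192 = 145.809 m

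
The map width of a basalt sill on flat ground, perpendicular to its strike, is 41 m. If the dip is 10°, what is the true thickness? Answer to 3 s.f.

True thickness t = w · sin(dip) = 41 × sin 10°
t = 41 × 0.1736 = 7.120 m

7.12 m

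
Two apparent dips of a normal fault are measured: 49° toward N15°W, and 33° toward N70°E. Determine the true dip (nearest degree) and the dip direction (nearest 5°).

Represent each trace as a vector plunging at its apparent dip toward its trend (east-north-up frame): v₁ = (-0.170, 0.634, -0.755), v₂ = (0.788, 0.287, -0.545).
n = v₁ × v₂ = (0.129, 0.687, 0.548) (taken with n_z > 0).
tan δ = √(n_x²+n_y²)/n_z = 0.699/0.548, so δ = 51.9°.
Dip direction = atan2(0.129, 0.687) = 11° (azimuth of n's horizontal projection).

true dip 52°, dip direction 010°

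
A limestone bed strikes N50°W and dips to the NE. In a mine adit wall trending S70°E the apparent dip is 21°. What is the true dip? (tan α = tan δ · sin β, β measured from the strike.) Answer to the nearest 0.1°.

The section is 20° from the strike.
tan δ = tan α / sin β = tan 21° / sin 20° = 0.3839 / 0.3420 = 1.1223
δ = arctan(1.1223) = 48.30°

48.3°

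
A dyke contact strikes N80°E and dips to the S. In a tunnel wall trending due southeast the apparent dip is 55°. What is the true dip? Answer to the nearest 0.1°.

The section is 55° from the strike.
tan δ = tan α / sin β = tan 55° / sin 55° = 1.4281 / 0.8192 = 1.7434
true dip = arctan 1.7434 = 60.16°

60.2°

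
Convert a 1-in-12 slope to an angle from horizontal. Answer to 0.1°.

tan θ = 1/12 = 0.0833
θ = arctan(0.0833) = 4.76°

4.8°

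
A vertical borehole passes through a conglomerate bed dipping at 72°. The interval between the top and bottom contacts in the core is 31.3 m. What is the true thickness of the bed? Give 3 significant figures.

True thickness t = h · cos(dip) = 31.3 × cos 72°
t = 31.3 × 0.3090 = 9.672 m

9.67 m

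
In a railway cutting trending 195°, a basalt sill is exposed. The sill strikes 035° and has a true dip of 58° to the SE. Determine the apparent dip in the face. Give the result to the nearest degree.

29°

The strike is 035° and the section trends 195°; the acute angle between them is β = 20°.
tan α = tan 58° × sin 20° = 1.6003 × 0.3420 = 0.5473
α = arctan(0.5473) = 28.69°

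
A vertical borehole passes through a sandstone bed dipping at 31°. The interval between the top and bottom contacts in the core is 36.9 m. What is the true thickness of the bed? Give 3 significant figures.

True thickness t = h · cos(dip) = 36.9 × cos 31°
t = 36.9 × 0.8572 = 31.629 m

31.6 m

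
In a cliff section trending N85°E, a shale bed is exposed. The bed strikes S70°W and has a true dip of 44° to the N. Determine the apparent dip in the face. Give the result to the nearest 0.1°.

14.0°

Angle between strike (S70°W) and section (N85°E): β = 15°.
tan α = tan 44° × sin 15° = 0.9657 × 0.2588 = 0.2499
apparent dip = arctan 0.2499 = 14.03°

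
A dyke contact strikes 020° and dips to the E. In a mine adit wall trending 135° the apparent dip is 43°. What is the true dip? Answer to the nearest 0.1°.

β = acute angle between strike 020° and section 135° = 65°.
tan(true dip) = tan 43° / sin 65° = 1.0289
δ = arctan(1.0289) = 45.82°

45.8°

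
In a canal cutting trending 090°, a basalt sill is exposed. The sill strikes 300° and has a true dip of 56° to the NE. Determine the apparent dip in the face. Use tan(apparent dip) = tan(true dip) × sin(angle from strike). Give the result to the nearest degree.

The strike is 300° and the section trends 090°; the acute angle between them is β = 30°.
tan α = tan 56° × sin 30° = 1.4826 × 0.5000 = 0.7413
α = arctan(0.7413) = 36.55°

37°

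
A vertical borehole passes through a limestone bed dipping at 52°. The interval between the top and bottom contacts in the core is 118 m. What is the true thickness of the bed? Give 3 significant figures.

True thickness t = h · cos(dip) = 118 × cos 52°
t = 118 × 0.6157 = 72.648 m

72.6 m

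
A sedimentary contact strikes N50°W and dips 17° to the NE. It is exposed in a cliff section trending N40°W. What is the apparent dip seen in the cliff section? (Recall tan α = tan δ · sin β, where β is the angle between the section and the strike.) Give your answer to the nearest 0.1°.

The strike is N50°W and the section trends N40°W; the acute angle between them is β = 10°.
tan α = tan 17° × sin 10° = 0.3057 × 0.1736 = 0.0531
α = arctan(0.0531) = 3.04°

3.0°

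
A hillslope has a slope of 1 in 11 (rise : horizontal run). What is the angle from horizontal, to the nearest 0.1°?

tan θ = 1/11 = 0.0909
θ = arctan(0.0909) = 5.19°

5.2°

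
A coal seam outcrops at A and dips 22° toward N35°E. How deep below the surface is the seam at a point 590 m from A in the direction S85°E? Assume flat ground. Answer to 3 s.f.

119 m

The hole lies 60° from the dip direction, so the down-dip offset is 590 × cos 60° = 295.00 m.
Depth = down-dip offset × tan(dip) = 295.00 × tan 22° = 295.00 × 0.4040
Depth = 119.19 m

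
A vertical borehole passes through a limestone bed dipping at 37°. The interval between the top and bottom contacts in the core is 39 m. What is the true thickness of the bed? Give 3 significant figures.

True thickness t = h · cos(dip) = 39 × cos 37°
t = 39 × 0.7986 = 31.147 m

31.1 m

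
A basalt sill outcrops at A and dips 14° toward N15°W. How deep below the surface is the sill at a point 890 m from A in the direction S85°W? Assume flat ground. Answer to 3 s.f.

The hole lies 80° from the dip direction, so the down-dip offset is 890 × cos 80° = 154.55 m.
Depth = down-dip offset × tan(dip) = 154.55 × tan 14° = 154.55 × 0.2493
Depth = 38.53 m

38.5 m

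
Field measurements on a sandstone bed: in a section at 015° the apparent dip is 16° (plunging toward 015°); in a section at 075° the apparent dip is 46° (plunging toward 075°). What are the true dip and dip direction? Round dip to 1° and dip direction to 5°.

true dip 47°, dip direction 090°

The two traces are lines in the plane: v₁ = (sin 15°·cos 16°, cos 15°·cos 16°, −sin 16°), v₂ = (sin 75°·cos 46°, cos 75°·cos 46°, −sin 46°).
n = v₁ × v₂ = (0.618, 0.006, 0.578) (taken with n_z > 0).
True dip = arccos(n_z / |n|) = arccos(0.6830) = 46.9°.
Dip direction = atan2(0.618, 0.006) = 89° (azimuth of n's horizontal projection).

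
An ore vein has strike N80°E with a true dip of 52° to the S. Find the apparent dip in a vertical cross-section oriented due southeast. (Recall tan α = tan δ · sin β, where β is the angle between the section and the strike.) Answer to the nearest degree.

The strike is N80°E and the section trends due southeast; the acute angle between them is β = 55°.
tan α = tan 52° × sin 55° = 1.2799 × 0.8192 = 1.0485
apparent dip = arctan 1.0485 = 46.36°

46°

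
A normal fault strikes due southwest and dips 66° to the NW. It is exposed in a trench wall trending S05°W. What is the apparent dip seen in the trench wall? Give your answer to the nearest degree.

55°

Angle between strike (due southwest) and section (S05°W): β = 40°.
tan(apparent dip) = tan 66° · sin 40° = 1.4437
α = arctan(1.4437) = 55.29°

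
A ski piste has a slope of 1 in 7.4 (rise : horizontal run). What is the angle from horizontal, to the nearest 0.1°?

7.7°

tan θ = 1/7.4 = 0.1351
θ = arctan(0.1351) = 7.70°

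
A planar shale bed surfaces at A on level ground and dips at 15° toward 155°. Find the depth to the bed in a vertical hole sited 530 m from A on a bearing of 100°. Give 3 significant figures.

81.5 m

The hole lies 55° from the dip direction, so the down-dip offset is 530 × cos 55° = 304.00 m.
Depth = down-dip offset × tan(dip) = 304.00 × tan 15° = 304.00 × 0.2679
Depth = 81.46 m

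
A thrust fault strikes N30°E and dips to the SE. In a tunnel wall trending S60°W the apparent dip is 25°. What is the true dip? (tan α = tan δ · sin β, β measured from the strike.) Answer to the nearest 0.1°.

The section is 30° from the strike.
tan(true dip) = tan 25° / sin 30° = 0.9326
δ = arctan(0.9326) = 43.00°

43.0°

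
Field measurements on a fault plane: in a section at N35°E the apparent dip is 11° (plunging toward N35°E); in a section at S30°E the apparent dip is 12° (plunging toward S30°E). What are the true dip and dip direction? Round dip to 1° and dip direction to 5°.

true dip 21°, dip direction 095°

Each apparent-dip line lies in the plane. As unit vectors (x east, y north, z up), v₁ plunges 11°→N35°E and v₂ plunges 12°→S30°E.
Cross product v₁ × v₂ gives the pole to the plane: n ∝ (0.329, -0.024, 0.870).
Dip δ = arctan(|n_h|/n_z) = arctan(0.330/0.870) = 20.7°.
Dip direction = azimuth of (n_x, n_y) = atan2(0.329, -0.024) = 94°.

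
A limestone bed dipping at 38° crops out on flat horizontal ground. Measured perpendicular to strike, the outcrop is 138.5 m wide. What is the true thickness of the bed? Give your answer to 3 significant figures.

85.3 m

True thickness t = w · sin(dip) = 138.5 × sin 38°
t = 138.5 × 0.6157 = 85.269 m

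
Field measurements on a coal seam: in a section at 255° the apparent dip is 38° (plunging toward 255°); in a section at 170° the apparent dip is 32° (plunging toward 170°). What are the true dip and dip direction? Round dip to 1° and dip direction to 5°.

Each apparent-dip line lies in the plane. As unit vectors (x east, y north, z up), v₁ plunges 38°→255° and v₂ plunges 32°→170°.
n = v₁ × v₂ = (-0.406, -0.494, 0.666) (taken with n_z > 0).
True dip = arccos(n_z / |n|) = arccos(0.7212) = 43.8°.
Dip direction = atan2(-0.406, -0.494) = 219° (azimuth of n's horizontal projection).

true dip 44°, dip direction 220°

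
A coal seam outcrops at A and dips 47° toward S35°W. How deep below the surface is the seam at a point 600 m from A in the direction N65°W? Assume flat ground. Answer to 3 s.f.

The hole lies 80° from the dip direction, so the down-dip offset is 600 × cos 80° = 104.19 m.
Depth = down-dip offset × tan(dip) = 104.19 × tan 47° = 104.19 × 1.0724
Depth = 111.73 m

112 m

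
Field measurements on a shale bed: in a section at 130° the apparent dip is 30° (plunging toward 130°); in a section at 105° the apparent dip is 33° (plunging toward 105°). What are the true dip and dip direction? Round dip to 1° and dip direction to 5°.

Represent each trace as a vector plunging at its apparent dip toward its trend (east-north-up frame): v₁ = (0.663, -0.557, -0.500), v₂ = (0.810, -0.217, -0.545).
n = v₁ × v₂ = (0.195, -0.044, 0.307) (taken with n_z > 0).
Dip δ = arctan(|n_h|/n_z) = arctan(0.200/0.307) = 33.0°.
The horizontal component of n points toward azimuth atan2(n_x, n_y) = 103°, the dip direction.

true dip 33°, dip direction 105°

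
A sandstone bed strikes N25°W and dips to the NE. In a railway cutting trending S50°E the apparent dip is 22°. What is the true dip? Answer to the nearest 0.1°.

β = acute angle between strike N25°W and section S50°E = 25°.
tan(true dip) = tan 22° / sin 25° = 0.9560
δ = arctan(0.9560) = 43.71°

43.7°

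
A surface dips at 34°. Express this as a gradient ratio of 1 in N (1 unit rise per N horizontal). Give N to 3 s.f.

1 in 1.48

1 : N means tan θ = 1/N, so N = 1/tan 34° = 1/0.6745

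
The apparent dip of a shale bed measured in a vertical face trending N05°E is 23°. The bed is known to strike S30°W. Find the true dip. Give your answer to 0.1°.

The section is 25° from the strike.
tan(true dip) = tan 23° / sin 25° = 1.0044
δ = arctan(1.0044) = 45.13°

45.1°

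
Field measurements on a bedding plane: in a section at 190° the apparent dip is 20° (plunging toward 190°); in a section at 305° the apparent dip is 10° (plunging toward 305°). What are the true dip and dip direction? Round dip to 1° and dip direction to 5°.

true dip 27°, dip direction 235°

Represent each trace as a vector plunging at its apparent dip toward its trend (east-north-up frame): v₁ = (-0.163, -0.925, -0.342), v₂ = (-0.807, 0.565, -0.174).
Cross product v₁ × v₂ gives the pole to the plane: n ∝ (-0.354, -0.248, 0.839).
True dip = arccos(n_z / |n|) = arccos(0.8890) = 27.2°.
The horizontal component of n points toward azimuth atan2(n_x, n_y) = 235°, the dip direction.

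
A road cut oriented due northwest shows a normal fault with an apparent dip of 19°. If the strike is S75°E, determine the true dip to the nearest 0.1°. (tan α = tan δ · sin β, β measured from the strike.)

The section is 30° from the strike.
tan(true dip) = tan 19° / sin 30° = 0.6887
true dip = arctan 0.6887 = 34.55°

34.6°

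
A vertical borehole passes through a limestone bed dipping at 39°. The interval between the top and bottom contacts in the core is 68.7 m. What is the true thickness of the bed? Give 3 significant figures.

True thickness t = h · cos(dip) = 68.7 × cos 39°
t = 68.7 × 0.7771 = 53.390 m

53.4 m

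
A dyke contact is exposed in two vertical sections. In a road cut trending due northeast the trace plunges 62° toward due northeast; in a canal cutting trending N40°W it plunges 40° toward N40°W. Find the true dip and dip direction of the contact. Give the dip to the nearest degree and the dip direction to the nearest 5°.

true dip 63°, dip direction 025°

Each apparent-dip line lies in the plane. As unit vectors (x east, y north, z up), v₁ plunges 62°→due northeast and v₂ plunges 40°→N40°W.
The plane normal is n = v₁ × v₂ ∝ (0.305, 0.648, 0.358).
tan δ = √(n_x²+n_y²)/n_z = 0.716/0.358, so δ = 63.4°.
Dip direction = atan2(0.305, 0.648) = 25° (azimuth of n's horizontal projection).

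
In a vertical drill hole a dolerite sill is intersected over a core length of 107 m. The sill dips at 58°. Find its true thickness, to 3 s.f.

56.7 m

True thickness t = h · cos(dip) = 107 × cos 58°
t = 107 × 0.5299 = 56.701 m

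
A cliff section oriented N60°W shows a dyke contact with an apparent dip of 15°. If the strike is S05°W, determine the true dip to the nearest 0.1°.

β = acute angle between strike S05°W and section N60°W = 65°.
tan(true dip) = tan 15° / sin 65° = 0.2956
true dip = arctan 0.2956 = 16.47°

16.5°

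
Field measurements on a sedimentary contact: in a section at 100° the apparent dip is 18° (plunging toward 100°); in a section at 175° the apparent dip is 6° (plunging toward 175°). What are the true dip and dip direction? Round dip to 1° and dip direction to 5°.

true dip 18°, dip direction 105°

The two traces are lines in the plane: v₁ = (sin 100°·cos 18°, cos 100°·cos 18°, −sin 18°), v₂ = (sin 175°·cos 6°, cos 175°·cos 6°, −sin 6°).
The plane normal is n = v₁ × v₂ ∝ (0.289, -0.071, 0.914).
True dip = arccos(n_z / |n|) = arccos(0.9509) = 18.0°.
Dip direction = azimuth of (n_x, n_y) = atan2(0.289, -0.071) = 104°.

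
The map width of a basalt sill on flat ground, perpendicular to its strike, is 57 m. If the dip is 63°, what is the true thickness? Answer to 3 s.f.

True thickness t = w · sin(dip) = 57 × sin 63°
t = 57 × 0.8910 = 50.787 m

50.8 m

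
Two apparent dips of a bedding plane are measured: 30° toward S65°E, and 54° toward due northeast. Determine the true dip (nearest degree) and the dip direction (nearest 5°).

true dip 54°, dip direction 050°

The two traces are lines in the plane: v₁ = (sin 115°·cos 30°, cos 115°·cos 30°, −sin 30°), v₂ = (sin 45°·cos 54°, cos 45°·cos 54°, −sin 54°).
n = v₁ × v₂ = (0.504, 0.427, 0.478) (taken with n_z > 0).
Dip δ = arctan(|n_h|/n_z) = arctan(0.661/0.478) = 54.1°.
Dip direction = atan2(0.504, 0.427) = 50° (azimuth of n's horizontal projection).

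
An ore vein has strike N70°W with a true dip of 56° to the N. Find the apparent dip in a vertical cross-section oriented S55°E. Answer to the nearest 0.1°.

21.0°

The section lies 15° from the strike.
tan(apparent dip) = tan 56° · sin 15° = 0.3837
apparent dip = arctan 0.3837 = 20.99°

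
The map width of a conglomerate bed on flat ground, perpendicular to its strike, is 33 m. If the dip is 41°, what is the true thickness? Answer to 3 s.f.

True thickness t = w · sin(dip) = 33 × sin 41°
t = 33 × 0.6561 = 21.650 m

21.6 m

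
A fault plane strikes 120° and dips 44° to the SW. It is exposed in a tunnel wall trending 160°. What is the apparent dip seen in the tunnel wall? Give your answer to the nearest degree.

32°

Angle between strike (120°) and section (160°): β = 40°.
tan α = tan 44° × sin 40° = 0.9657 × 0.6428 = 0.6207
α = arctan(0.6207) = 31.83°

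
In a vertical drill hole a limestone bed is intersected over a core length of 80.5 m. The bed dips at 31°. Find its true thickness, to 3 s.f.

True thickness t = h · cos(dip) = 80.5 × cos 31°
t = 80.5 × 0.8572 = 69.002 m

69.0 m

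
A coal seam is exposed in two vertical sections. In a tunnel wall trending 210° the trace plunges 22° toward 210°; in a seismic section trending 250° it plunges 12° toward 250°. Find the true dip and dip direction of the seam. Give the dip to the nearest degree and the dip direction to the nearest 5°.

true dip 23°, dip direction 190°

Each apparent-dip line lies in the plane. As unit vectors (x east, y north, z up), v₁ plunges 22°→210° and v₂ plunges 12°→250°.
n = v₁ × v₂ = (-0.042, -0.248, 0.583) (taken with n_z > 0).
Dip δ = arctan(|n_h|/n_z) = arctan(0.251/0.583) = 23.3°.
Dip direction = azimuth of (n_x, n_y) = atan2(-0.042, -0.248) = 190°.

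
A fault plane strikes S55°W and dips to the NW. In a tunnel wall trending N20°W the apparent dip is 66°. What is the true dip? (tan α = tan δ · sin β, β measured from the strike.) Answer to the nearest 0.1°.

The section is 75° from the strike.
tan(true dip) = tan 66° / sin 75° = 2.3253
true dip = arctan 2.3253 = 66.73°

66.7°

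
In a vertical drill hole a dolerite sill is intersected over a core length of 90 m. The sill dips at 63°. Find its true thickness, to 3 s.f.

True thickness t = h · cos(dip) = 90 × cos 63°
t = 90 × 0.4540 = 40.859 m

40.9 m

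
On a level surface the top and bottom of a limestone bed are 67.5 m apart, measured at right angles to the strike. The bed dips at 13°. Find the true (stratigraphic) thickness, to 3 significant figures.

15.2 m

True thickness t = w · sin(dip) = 67.5 × sin 13°
t = 67.5 × 0.2250 = 15.184 m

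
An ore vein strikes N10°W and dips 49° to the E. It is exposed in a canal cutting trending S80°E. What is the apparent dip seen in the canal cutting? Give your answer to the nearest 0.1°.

47.2°

Angle between strike (N10°W) and section (S80°E): β = 70°.
tan α = tan 49° × sin 70° = 1.1504 × 0.9397 = 1.0810
apparent dip = arctan 1.0810 = 47.23°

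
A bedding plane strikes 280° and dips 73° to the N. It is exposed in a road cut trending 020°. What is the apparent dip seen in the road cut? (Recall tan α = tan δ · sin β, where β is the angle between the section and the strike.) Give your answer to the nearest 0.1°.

Angle between strike (280°) and section (020°): β = 80°.
tan(apparent dip) = tan 73° · sin 80° = 3.2212
α = arctan(3.2212) = 72.75°

72.8°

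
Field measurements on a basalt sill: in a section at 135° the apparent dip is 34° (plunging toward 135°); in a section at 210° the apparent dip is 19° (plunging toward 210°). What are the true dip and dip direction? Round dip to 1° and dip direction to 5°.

The two traces are lines in the plane: v₁ = (sin 135°·cos 34°, cos 135°·cos 34°, −sin 34°), v₂ = (sin 210°·cos 19°, cos 210°·cos 19°, −sin 19°).
The plane normal is n = v₁ × v₂ ∝ (0.267, -0.455, 0.757).
tan δ = √(n_x²+n_y²)/n_z = 0.528/0.757, so δ = 34.9°.
Dip direction = atan2(0.267, -0.455) = 150° (azimuth of n's horizontal projection).

true dip 35°, dip direction 150°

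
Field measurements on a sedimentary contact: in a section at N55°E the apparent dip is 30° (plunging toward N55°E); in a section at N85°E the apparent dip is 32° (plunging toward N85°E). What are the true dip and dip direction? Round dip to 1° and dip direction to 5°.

Each apparent-dip line lies in the plane. As unit vectors (x east, y north, z up), v₁ plunges 30°→N55°E and v₂ plunges 32°→N85°E.
Cross product v₁ × v₂ gives the pole to the plane: n ∝ (0.226, 0.046, 0.367).
True dip = arccos(n_z / |n|) = arccos(0.8465) = 32.2°.
Dip direction = azimuth of (n_x, n_y) = atan2(0.226, 0.046) = 78°.

true dip 32°, dip direction 080°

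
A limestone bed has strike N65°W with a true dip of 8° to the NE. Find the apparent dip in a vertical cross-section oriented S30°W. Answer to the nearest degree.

The section lies 85° from the strike.
tan α = tan 8° × sin 85° = 0.1405 × 0.9962 = 0.1400
apparent dip = arctan 0.1400 = 7.97°

8°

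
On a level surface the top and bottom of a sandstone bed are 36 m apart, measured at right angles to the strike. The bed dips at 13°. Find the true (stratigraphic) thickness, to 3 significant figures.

True thickness t = w · sin(dip) = 36 × sin 13°
t = 36 × 0.2250 = 8.098 m

8.10 m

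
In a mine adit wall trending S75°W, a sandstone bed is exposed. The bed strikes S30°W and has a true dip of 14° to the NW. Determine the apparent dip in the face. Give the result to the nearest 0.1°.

The section lies 45° from the strike.
tan(apparent dip) = tan 14° · sin 45° = 0.1763
apparent dip = arctan 0.1763 = 10.00°

10.0°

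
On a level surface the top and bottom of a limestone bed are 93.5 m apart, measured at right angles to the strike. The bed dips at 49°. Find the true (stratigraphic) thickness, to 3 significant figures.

70.6 m

True thickness t = w · sin(dip) = 93.5 × sin 49°
t = 93.5 × 0.7547 = 70.565 m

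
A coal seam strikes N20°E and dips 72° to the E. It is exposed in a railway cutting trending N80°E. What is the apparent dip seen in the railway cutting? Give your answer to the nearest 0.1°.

The strike is N20°E and the section trends N80°E; the acute angle between them is β = 60°.
tan α = tan 72° × sin 60° = 3.0777 × 0.8660 = 2.6654
apparent dip = arctan 2.6654 = 69.43°

69.4°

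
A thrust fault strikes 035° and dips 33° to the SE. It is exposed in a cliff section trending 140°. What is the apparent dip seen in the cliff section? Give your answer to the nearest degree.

The strike is 035° and the section trends 140°; the acute angle between them is β = 75°.
tan α = tan 33° × sin 75° = 0.6494 × 0.9659 = 0.6273
apparent dip = arctan 0.6273 = 32.10°

32°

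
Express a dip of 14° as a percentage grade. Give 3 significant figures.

24.9%

grade % = 100 × tan 14° = 100 × 0.2493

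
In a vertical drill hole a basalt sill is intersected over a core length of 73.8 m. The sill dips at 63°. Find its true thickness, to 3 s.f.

True thickness t = h · cos(dip) = 73.8 × cos 63°
t = 73.8 × 0.4540 = 33.504 m

33.5 m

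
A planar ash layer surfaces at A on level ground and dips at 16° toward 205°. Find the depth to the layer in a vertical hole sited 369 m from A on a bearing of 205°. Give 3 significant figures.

106 m

The hole is directly down-dip from the outcrop, so the down-dip offset is 369 m.
Depth = down-dip offset × tan(dip) = 369.00 × tan 16° = 369.00 × 0.2867
Depth = 105.81 m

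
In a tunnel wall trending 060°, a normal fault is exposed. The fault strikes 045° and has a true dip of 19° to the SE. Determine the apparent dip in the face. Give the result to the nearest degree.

Angle between strike (045°) and section (060°): β = 15°.
tan(apparent dip) = tan 19° · sin 15° = 0.0891
α = arctan(0.0891) = 5.09°

5°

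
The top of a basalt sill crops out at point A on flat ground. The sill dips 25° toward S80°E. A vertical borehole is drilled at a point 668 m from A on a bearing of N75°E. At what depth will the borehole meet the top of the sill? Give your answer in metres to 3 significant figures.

282 m

The hole lies 25° from the dip direction, so the down-dip offset is 668 × cos 25° = 605.41 m.
Depth = down-dip offset × tan(dip) = 605.41 × tan 25° = 605.41 × 0.4663
Depth = 282.31 m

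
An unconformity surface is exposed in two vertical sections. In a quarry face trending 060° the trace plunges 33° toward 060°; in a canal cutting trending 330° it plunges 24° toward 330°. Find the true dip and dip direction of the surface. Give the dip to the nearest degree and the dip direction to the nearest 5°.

true dip 38°, dip direction 025°

Each apparent-dip line lies in the plane. As unit vectors (x east, y north, z up), v₁ plunges 33°→060° and v₂ plunges 24°→330°.
The plane normal is n = v₁ × v₂ ∝ (0.260, 0.544, 0.766).
True dip = arccos(n_z / |n|) = arccos(0.7857) = 38.2°.
The horizontal component of n points toward azimuth atan2(n_x, n_y) = 26°, the dip direction.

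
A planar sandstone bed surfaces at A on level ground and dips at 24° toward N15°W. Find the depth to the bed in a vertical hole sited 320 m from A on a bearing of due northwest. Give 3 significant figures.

The hole lies 30° from the dip direction, so the down-dip offset is 320 × cos 30° = 277.13 m.
Depth = down-dip offset × tan(dip) = 277.13 × tan 24° = 277.13 × 0.4452
Depth = 123.39 m

123 m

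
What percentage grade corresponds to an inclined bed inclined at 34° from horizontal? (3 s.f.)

grade % = 100 × tan 34° = 100 × 0.6745

67.5%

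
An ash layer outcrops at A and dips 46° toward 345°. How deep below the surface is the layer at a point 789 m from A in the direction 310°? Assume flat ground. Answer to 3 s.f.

669 m

The hole lies 35° from the dip direction, so the down-dip offset is 789 × cos 35° = 646.31 m.
Depth = down-dip offset × tan(dip) = 646.31 × tan 46° = 646.31 × 1.0355
Depth = 669.27 m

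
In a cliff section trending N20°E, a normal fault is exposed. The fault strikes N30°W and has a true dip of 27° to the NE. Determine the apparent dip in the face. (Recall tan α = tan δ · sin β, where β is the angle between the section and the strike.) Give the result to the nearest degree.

The strike is N30°W and the section trends N20°E; the acute angle between them is β = 50°.
tan(apparent dip) = tan 27° · sin 50° = 0.3903
α = arctan(0.3903) = 21.32°

21°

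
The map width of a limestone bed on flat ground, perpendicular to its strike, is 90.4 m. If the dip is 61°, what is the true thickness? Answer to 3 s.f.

79.1 m

True thickness t = w · sin(dip) = 90.4 × sin 61°
t = 90.4 × 0.8746 = 79.066 m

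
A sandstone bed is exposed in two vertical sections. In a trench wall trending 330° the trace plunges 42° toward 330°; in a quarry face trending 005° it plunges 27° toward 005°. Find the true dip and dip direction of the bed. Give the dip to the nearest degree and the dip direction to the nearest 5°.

true dip 45°, dip direction 305°

Each apparent-dip line lies in the plane. As unit vectors (x east, y north, z up), v₁ plunges 42°→330° and v₂ plunges 27°→005°.
n = v₁ × v₂ = (-0.302, 0.221, 0.380) (taken with n_z > 0).
tan δ = √(n_x²+n_y²)/n_z = 0.374/0.380, so δ = 44.5°.
The horizontal component of n points toward azimuth atan2(n_x, n_y) = 306°, the dip direction.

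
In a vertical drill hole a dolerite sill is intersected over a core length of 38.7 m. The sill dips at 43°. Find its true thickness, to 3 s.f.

28.3 m

True thickness t = h · cos(dip) = 38.7 × cos 43°
t = 38.7 × 0.7314 = 28.303 m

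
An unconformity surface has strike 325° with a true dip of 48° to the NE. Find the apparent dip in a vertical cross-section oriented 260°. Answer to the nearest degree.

45°

The strike is 325° and the section trends 260°; the acute angle between them is β = 65°.
tan(apparent dip) = tan 48° · sin 65° = 1.0066
apparent dip = arctan 1.0066 = 45.19°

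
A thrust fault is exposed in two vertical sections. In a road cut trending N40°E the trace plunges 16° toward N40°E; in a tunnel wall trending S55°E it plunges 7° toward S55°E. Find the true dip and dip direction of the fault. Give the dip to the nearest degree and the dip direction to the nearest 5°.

Represent each trace as a vector plunging at its apparent dip toward its trend (east-north-up frame): v₁ = (0.618, 0.736, -0.276), v₂ = (0.813, -0.569, -0.122).
The plane normal is n = v₁ × v₂ ∝ (0.247, 0.149, 0.950).
tan δ = √(n_x²+n_y²)/n_z = 0.288/0.950, so δ = 16.9°.
The horizontal component of n points toward azimuth atan2(n_x, n_y) = 59°, the dip direction.

true dip 17°, dip direction 060°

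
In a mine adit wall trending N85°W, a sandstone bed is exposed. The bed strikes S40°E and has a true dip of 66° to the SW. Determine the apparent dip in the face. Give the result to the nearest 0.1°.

The section lies 45° from the strike.
tan α = tan 66° × sin 45° = 2.2460 × 0.7071 = 1.5882
α = arctan(1.5882) = 57.80°

57.8°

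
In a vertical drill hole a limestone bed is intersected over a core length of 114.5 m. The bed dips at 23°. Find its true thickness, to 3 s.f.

True thickness t = h · cos(dip) = 114.5 × cos 23°
t = 114.5 × 0.9205 = 105.398 m

105 m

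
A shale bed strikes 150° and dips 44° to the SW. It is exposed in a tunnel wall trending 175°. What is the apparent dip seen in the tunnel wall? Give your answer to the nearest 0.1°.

The strike is 150° and the section trends 175°; the acute angle between them is β = 25°.
tan(apparent dip) = tan 44° · sin 25° = 0.4081
α = arctan(0.4081) = 22.20°

22.2°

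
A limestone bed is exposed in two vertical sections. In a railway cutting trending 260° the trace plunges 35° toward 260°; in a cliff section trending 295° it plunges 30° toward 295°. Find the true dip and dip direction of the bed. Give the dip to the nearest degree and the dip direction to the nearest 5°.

true dip 35°, dip direction 260°

Represent each trace as a vector plunging at its apparent dip toward its trend (east-north-up frame): v₁ = (-0.807, -0.142, -0.574), v₂ = (-0.785, 0.366, -0.500).
Cross product v₁ × v₂ gives the pole to the plane: n ∝ (-0.281, -0.047, 0.407).
True dip = arccos(n_z / |n|) = arccos(0.8191) = 35.0°.
Dip direction = atan2(-0.281, -0.047) = 261° (azimuth of n's horizontal projection).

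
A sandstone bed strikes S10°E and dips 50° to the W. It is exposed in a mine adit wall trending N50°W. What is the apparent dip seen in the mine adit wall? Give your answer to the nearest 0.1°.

The strike is S10°E and the section trends N50°W; the acute angle between them is β = 40°.
tan(apparent dip) = tan 50° · sin 40° = 0.7660
α = arctan(0.7660) = 37.45°

37.5°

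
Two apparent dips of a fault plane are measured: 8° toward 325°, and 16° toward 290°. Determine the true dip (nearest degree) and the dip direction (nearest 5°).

The two traces are lines in the plane: v₁ = (sin 325°·cos 8°, cos 325°·cos 8°, −sin 8°), v₂ = (sin 290°·cos 16°, cos 290°·cos 16°, −sin 16°).
The plane normal is n = v₁ × v₂ ∝ (-0.178, -0.031, 0.546).
Dip δ = arctan(|n_h|/n_z) = arctan(0.180/0.546) = 18.3°.
Dip direction = azimuth of (n_x, n_y) = atan2(-0.178, -0.031) = 260°.

true dip 18°, dip direction 260°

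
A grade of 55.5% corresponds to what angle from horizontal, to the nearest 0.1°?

tan θ = 55.5/100 = 0.5550
θ = arctan(0.5550) = 29.03°

29.0°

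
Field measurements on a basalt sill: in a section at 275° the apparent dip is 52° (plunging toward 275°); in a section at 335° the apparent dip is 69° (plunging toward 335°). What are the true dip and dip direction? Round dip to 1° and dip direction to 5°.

Represent each trace as a vector plunging at its apparent dip toward its trend (east-north-up frame): v₁ = (-0.613, 0.054, -0.788), v₂ = (-0.151, 0.325, -0.934).
n = v₁ × v₂ = (-0.206, 0.453, 0.191) (taken with n_z > 0).
Dip δ = arctan(|n_h|/n_z) = arctan(0.498/0.191) = 69.0°.
Dip direction = atan2(-0.206, 0.453) = 336° (azimuth of n's horizontal projection).

true dip 69°, dip direction 335°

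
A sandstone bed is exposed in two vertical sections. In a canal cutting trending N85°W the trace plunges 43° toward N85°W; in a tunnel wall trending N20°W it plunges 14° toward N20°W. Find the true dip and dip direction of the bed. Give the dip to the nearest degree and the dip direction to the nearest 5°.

true dip 43°, dip direction 265°

Each apparent-dip line lies in the plane. As unit vectors (x east, y north, z up), v₁ plunges 43°→N85°W and v₂ plunges 14°→N20°W.
Cross product v₁ × v₂ gives the pole to the plane: n ∝ (-0.606, -0.050, 0.643).
tan δ = √(n_x²+n_y²)/n_z = 0.608/0.643, so δ = 43.4°.
The horizontal component of n points toward azimuth atan2(n_x, n_y) = 265°, the dip direction.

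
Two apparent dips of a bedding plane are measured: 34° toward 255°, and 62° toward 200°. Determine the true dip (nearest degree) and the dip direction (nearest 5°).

true dip 63°, dip direction 185°

Each apparent-dip line lies in the plane. As unit vectors (x east, y north, z up), v₁ plunges 34°→255° and v₂ plunges 62°→200°.
The plane normal is n = v₁ × v₂ ∝ (-0.057, -0.617, 0.319).
True dip = arccos(n_z / |n|) = arccos(0.4574) = 62.8°.
Dip direction = atan2(-0.057, -0.617) = 185° (azimuth of n's horizontal projection).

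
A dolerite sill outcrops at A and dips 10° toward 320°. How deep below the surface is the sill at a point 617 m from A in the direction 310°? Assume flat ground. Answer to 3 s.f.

107 m

The hole lies 10° from the dip direction, so the down-dip offset is 617 × cos 10° = 607.63 m.
Depth = down-dip offset × tan(dip) = 607.63 × tan 10° = 607.63 × 0.1763
Depth = 107.14 m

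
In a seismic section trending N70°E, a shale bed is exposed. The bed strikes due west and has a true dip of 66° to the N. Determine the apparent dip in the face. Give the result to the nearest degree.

38°

The strike is due west and the section trends N70°E; the acute angle between them is β = 20°.
tan(apparent dip) = tan 66° · sin 20° = 0.7682
α = arctan(0.7682) = 37.53°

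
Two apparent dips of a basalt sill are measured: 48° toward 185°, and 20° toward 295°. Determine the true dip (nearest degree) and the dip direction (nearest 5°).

Represent each trace as a vector plunging at its apparent dip toward its trend (east-north-up frame): v₁ = (-0.058, -0.667, -0.743), v₂ = (-0.852, 0.397, -0.342).
n = v₁ × v₂ = (-0.523, -0.613, 0.591) (taken with n_z > 0).
Dip δ = arctan(|n_h|/n_z) = arctan(0.806/0.591) = 53.7°.
Dip direction = azimuth of (n_x, n_y) = atan2(-0.523, -0.613) = 220°.

true dip 54°, dip direction 220°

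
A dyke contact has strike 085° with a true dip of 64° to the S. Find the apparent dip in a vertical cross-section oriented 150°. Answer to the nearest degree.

62°

The section lies 65° from the strike.
tan α = tan 64° × sin 65° = 2.0503 × 0.9063 = 1.8582
α = arctan(1.8582) = 61.71°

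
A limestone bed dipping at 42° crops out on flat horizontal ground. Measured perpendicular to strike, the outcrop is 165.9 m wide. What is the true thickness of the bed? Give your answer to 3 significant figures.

111 m

True thickness t = w · sin(dip) = 165.9 × sin 42°
t = 165.9 × 0.6691 = 111.009 m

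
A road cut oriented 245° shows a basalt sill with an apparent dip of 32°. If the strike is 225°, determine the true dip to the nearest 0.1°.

The section is 20° from the strike.
tan δ = tan α / sin β = tan 32° / sin 20° = 0.6249 / 0.3420 = 1.8270
true dip = arctan 1.8270 = 61.31°

61.3°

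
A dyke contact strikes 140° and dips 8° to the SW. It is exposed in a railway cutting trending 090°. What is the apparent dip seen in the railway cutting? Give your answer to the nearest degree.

6°

The section lies 50° from the strike.
tan α = tan 8° × sin 50° = 0.1405 × 0.7660 = 0.1077
α = arctan(0.1077) = 6.14°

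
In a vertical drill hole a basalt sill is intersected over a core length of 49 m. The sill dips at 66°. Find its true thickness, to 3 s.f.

True thickness t = h · cos(dip) = 49 × cos 66°
t = 49 × 0.4067 = 19.930 m

19.9 m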